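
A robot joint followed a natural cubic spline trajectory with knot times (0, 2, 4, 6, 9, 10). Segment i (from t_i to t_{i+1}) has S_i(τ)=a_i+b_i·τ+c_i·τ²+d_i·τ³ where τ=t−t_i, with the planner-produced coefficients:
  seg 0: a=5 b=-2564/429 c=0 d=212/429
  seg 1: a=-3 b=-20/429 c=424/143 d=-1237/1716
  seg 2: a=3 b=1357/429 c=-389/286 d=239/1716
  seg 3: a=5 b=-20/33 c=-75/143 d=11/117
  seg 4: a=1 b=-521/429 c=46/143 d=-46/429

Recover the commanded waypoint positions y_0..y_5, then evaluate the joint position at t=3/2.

y_0=5 y_1=-3 y_2=3 y_3=5 y_4=1 y_5=0
S(3/2) = -657/286

y_0 = S_0(0) = a_0 = 5
y_1 = S_1(0) = a_1 = -3
y_2 = S_2(0) = a_2 = 3
y_3 = S_3(0) = a_3 = 5
y_4 = S_4(0) = a_4 = 1
y_5 = S_4(1) = 0
t_q=3/2 is in segment 0 (τ=3/2); S_0(τ)=-657/286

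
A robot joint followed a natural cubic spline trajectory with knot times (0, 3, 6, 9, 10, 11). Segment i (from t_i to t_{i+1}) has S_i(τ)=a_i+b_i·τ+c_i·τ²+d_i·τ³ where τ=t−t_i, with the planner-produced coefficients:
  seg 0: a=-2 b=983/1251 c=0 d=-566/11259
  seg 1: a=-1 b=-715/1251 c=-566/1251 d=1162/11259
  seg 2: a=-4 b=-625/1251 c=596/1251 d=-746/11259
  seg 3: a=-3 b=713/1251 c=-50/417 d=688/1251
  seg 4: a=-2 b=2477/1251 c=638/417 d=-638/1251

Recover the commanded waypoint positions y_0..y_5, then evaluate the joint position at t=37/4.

y_0=-2 y_1=-1 y_2=-4 y_3=-3 y_4=-2 y_5=1
S(37/4) = -9529/3336

y_0 = S_0(0) = a_0 = -2
y_1 = S_1(0) = a_1 = -1
y_2 = S_2(0) = a_2 = -4
y_3 = S_3(0) = a_3 = -3
y_4 = S_4(0) = a_4 = -2
y_5 = S_4(1) = 1
t_q=37/4 is in segment 3 (τ=1/4); S_3(τ)=-9529/3336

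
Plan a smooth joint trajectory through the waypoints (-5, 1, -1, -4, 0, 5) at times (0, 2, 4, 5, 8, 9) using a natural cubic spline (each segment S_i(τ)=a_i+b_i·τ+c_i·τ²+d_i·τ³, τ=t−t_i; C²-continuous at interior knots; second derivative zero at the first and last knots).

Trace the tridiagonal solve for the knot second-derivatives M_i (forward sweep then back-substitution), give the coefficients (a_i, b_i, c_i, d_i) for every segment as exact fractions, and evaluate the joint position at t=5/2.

Δ: Δ0=3, Δ1=-1, Δ2=-3, Δ3=4/3, Δ4=5
row 1: diag=8, rhs=-24; c'=1/4, d'=-3
row 2: denom=6−2·1/4=11/2; d'=(-12−2·-3)/(11/2)=-12/11
row 3: denom=8−1·2/11=86/11; d'=(26−1·-12/11)/(86/11)=149/43
row 4: denom=8−3·33/86=589/86; d'=(22−3·149/43)/(589/86)=998/589
back: M4=998/589
back: M3=149/43−33/86·998/589=1658/589
back: M2=-12/11−2/11·1658/589=-944/589
back: M1=-3−1/4·-944/589=-1531/589
M: M0=0, M1=-1531/589, M2=-944/589, M3=1658/589, M4=998/589, M5=0
seg 0: a=-5, c=M0/2=0, d=(M1−M0)/(6·2)=-1531/7068, b=Δ0−h0·(2M0+M1)/6=6832/1767
seg 1: a=1, c=M1/2=-1531/1178, d=(M2−M1)/(6·2)=587/7068, b=Δ1−h1·(2M1+M2)/6=2239/1767
seg 2: a=-1, c=M2/2=-472/589, d=(M3−M2)/(6·1)=1301/1767, b=Δ2−h2·(2M2+M3)/6=-5186/1767
seg 3: a=-4, c=M3/2=829/589, d=(M4−M3)/(6·3)=-110/1767, b=Δ3−h3·(2M3+M4)/6=-4115/1767
seg 4: a=0, c=M4/2=499/589, d=(M5−M4)/(6·1)=-499/1767, b=Δ4−h4·(2M4+M5)/6=7837/1767
t_q=5/2 → seg 1, τ=1/2; S=1+2239/1767·τ+-1531/1178·τ²+587/7068·τ³=24861/18848

  seg 0: a=-5 b=6832/1767 c=0 d=-1531/7068
  seg 1: a=1 b=2239/1767 c=-1531/1178 d=587/7068
  seg 2: a=-1 b=-5186/1767 c=-472/589 d=1301/1767
  seg 3: a=-4 b=-4115/1767 c=829/589 d=-110/1767
  seg 4: a=0 b=7837/1767 c=499/589 d=-499/1767
S(5/2) = 24861/18848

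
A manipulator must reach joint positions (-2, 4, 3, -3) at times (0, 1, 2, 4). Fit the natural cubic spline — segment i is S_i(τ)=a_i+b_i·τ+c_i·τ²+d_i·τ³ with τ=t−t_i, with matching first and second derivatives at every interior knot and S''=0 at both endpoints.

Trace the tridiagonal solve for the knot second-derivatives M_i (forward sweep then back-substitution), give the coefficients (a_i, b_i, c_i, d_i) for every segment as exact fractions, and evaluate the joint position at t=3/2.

Δ: Δ0=6, Δ1=-1, Δ2=-3
row 1: diag=4, rhs=-42; c'=1/4, d'=-21/2
row 2: denom=6−1·1/4=23/4; d'=(-12−1·-21/2)/(23/4)=-6/23
back: M2=-6/23
back: M1=-21/2−1/4·-6/23=-240/23
M: M0=0, M1=-240/23, M2=-6/23, M3=0
seg 0: a=-2, c=M0/2=0, d=(M1−M0)/(6·1)=-40/23, b=Δ0−h0·(2M0+M1)/6=178/23
seg 1: a=4, c=M1/2=-120/23, d=(M2−M1)/(6·1)=39/23, b=Δ1−h1·(2M1+M2)/6=58/23
seg 2: a=3, c=M2/2=-3/23, d=(M3−M2)/(6·2)=1/46, b=Δ2−h2·(2M2+M3)/6=-65/23
t_q=3/2 → seg 1, τ=1/2; S=4+58/23·τ+-120/23·τ²+39/23·τ³=767/184

  seg 0: a=-2 b=178/23 c=0 d=-40/23
  seg 1: a=4 b=58/23 c=-120/23 d=39/23
  seg 2: a=3 b=-65/23 c=-3/23 d=1/46
S(3/2) = 767/184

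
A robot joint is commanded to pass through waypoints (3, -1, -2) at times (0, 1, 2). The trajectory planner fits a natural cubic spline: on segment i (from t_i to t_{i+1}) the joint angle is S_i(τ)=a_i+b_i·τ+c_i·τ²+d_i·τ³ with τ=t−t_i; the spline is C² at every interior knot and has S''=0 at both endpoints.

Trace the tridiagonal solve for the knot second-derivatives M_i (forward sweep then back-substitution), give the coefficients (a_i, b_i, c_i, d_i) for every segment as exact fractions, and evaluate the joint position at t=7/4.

  seg 0: a=3 b=-19/4 c=0 d=3/4
  seg 1: a=-1 b=-5/2 c=9/4 d=-3/4
S(7/4) = -493/256

Δ: Δ0=-4, Δ1=-1
row 1: diag=4, rhs=18; c'=1/4, d'=9/2
back: M1=9/2
M: M0=0, M1=9/2, M2=0
seg 0: a=3, c=M0/2=0, d=(M1−M0)/(6·1)=3/4, b=Δ0−h0·(2M0+M1)/6=-19/4
seg 1: a=-1, c=M1/2=9/4, d=(M2−M1)/(6·1)=-3/4, b=Δ1−h1·(2M1+M2)/6=-5/2
t_q=7/4 → seg 1, τ=3/4; S=-1+-5/2·τ+9/4·τ²+-3/4·τ³=-493/256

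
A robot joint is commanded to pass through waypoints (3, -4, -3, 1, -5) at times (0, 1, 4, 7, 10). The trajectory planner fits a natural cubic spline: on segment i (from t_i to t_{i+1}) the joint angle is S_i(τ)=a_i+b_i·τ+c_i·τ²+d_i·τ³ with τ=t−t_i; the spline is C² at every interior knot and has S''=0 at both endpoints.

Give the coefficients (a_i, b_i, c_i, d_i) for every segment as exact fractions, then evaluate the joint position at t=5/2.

  seg 0: a=3 b=-644/81 c=0 d=77/81
  seg 1: a=-4 b=-413/81 c=77/27 d=-253/729
  seg 2: a=-3 b=214/81 c=-22/81 d=-40/729
  seg 3: a=1 b=-38/81 c=-62/81 d=62/729
S(5/2) = -461/72

Δ: Δ0=-7, Δ1=1/3, Δ2=4/3, Δ3=-2
row 1: diag=8, rhs=44; c'=3/8, d'=11/2
row 2: denom=12−3·3/8=87/8; d'=(6−3·11/2)/(87/8)=-28/29
row 3: denom=12−3·8/29=324/29; d'=(-20−3·-28/29)/(324/29)=-124/81
back: M3=-124/81
back: M2=-28/29−8/29·-124/81=-44/81
back: M1=11/2−3/8·-44/81=154/27
M: M0=0, M1=154/27, M2=-44/81, M3=-124/81, M4=0
seg 0: a=3, c=M0/2=0, d=(M1−M0)/(6·1)=77/81, b=Δ0−h0·(2M0+M1)/6=-644/81
seg 1: a=-4, c=M1/2=77/27, d=(M2−M1)/(6·3)=-253/729, b=Δ1−h1·(2M1+M2)/6=-413/81
seg 2: a=-3, c=M2/2=-22/81, d=(M3−M2)/(6·3)=-40/729, b=Δ2−h2·(2M2+M3)/6=214/81
seg 3: a=1, c=M3/2=-62/81, d=(M4−M3)/(6·3)=62/729, b=Δ3−h3·(2M3+M4)/6=-38/81
t_q=5/2 → seg 1, τ=3/2; S=-4+-413/81·τ+77/27·τ²+-253/729·τ³=-461/72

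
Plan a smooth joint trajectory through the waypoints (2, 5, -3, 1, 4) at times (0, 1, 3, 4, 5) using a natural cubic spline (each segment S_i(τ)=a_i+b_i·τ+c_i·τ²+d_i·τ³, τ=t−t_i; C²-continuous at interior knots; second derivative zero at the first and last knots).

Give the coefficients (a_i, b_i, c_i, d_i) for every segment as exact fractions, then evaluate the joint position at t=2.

Δ: Δ0=3, Δ1=-4, Δ2=4, Δ3=3
row 1: diag=6, rhs=-42; c'=1/3, d'=-7
row 2: denom=6−2·1/3=16/3; d'=(48−2·-7)/(16/3)=93/8
row 3: denom=4−1·3/16=61/16; d'=(-6−1·93/8)/(61/16)=-282/61
back: M3=-282/61
back: M2=93/8−3/16·-282/61=762/61
back: M1=-7−1/3·762/61=-681/61
M: M0=0, M1=-681/61, M2=762/61, M3=-282/61, M4=0
seg 0: a=2, c=M0/2=0, d=(M1−M0)/(6·1)=-227/122, b=Δ0−h0·(2M0+M1)/6=593/122
seg 1: a=5, c=M1/2=-681/122, d=(M2−M1)/(6·2)=481/244, b=Δ1−h1·(2M1+M2)/6=-44/61
seg 2: a=-3, c=M2/2=381/61, d=(M3−M2)/(6·1)=-174/61, b=Δ2−h2·(2M2+M3)/6=37/61
seg 3: a=1, c=M3/2=-141/61, d=(M4−M3)/(6·1)=47/61, b=Δ3−h3·(2M3+M4)/6=277/61
t_q=2 → seg 1, τ=1; S=5+-44/61·τ+-681/122·τ²+481/244·τ³=163/244

  seg 0: a=2 b=593/122 c=0 d=-227/122
  seg 1: a=5 b=-44/61 c=-681/122 d=481/244
  seg 2: a=-3 b=37/61 c=381/61 d=-174/61
  seg 3: a=1 b=277/61 c=-141/61 d=47/61
S(2) = 163/244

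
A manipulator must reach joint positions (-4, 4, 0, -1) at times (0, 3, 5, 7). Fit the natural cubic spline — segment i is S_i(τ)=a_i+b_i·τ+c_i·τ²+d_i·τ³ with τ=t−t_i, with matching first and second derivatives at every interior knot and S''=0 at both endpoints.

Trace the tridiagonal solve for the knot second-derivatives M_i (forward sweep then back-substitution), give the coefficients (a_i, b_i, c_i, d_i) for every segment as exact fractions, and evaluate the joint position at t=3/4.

Δ: Δ0=8/3, Δ1=-2, Δ2=-1/2
row 1: diag=10, rhs=-28; c'=1/5, d'=-14/5
row 2: denom=8−2·1/5=38/5; d'=(9−2·-14/5)/(38/5)=73/38
back: M2=73/38
back: M1=-14/5−1/5·73/38=-121/38
M: M0=0, M1=-121/38, M2=73/38, M3=0
seg 0: a=-4, c=M0/2=0, d=(M1−M0)/(6·3)=-121/684, b=Δ0−h0·(2M0+M1)/6=971/228
seg 1: a=4, c=M1/2=-121/76, d=(M2−M1)/(6·2)=97/228, b=Δ1−h1·(2M1+M2)/6=-59/114
seg 2: a=0, c=M2/2=73/76, d=(M3−M2)/(6·2)=-73/456, b=Δ2−h2·(2M2+M3)/6=-203/114
t_q=3/4 → seg 0, τ=3/4; S=-4+971/228·τ+0·τ²+-121/684·τ³=-4283/4864

  seg 0: a=-4 b=971/228 c=0 d=-121/684
  seg 1: a=4 b=-59/114 c=-121/76 d=97/228
  seg 2: a=0 b=-203/114 c=73/76 d=-73/456
S(3/4) = -4283/4864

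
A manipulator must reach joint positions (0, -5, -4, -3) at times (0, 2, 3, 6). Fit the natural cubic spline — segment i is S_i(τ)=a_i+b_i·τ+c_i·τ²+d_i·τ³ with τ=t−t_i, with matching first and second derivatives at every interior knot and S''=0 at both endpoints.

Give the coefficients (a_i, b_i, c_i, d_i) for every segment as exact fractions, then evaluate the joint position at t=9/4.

Δ: Δ0=-5/2, Δ1=1, Δ2=1/3
row 1: diag=6, rhs=21; c'=1/6, d'=7/2
row 2: denom=8−1·1/6=47/6; d'=(-4−1·7/2)/(47/6)=-45/47
back: M2=-45/47
back: M1=7/2−1/6·-45/47=172/47
M: M0=0, M1=172/47, M2=-45/47, M3=0
seg 0: a=0, c=M0/2=0, d=(M1−M0)/(6·2)=43/141, b=Δ0−h0·(2M0+M1)/6=-1049/282
seg 1: a=-5, c=M1/2=86/47, d=(M2−M1)/(6·1)=-217/282, b=Δ1−h1·(2M1+M2)/6=-17/282
seg 2: a=-4, c=M2/2=-45/94, d=(M3−M2)/(6·3)=5/94, b=Δ2−h2·(2M2+M3)/6=182/141
t_q=9/4 → seg 1, τ=1/4; S=-5+-17/282·τ+86/47·τ²+-217/282·τ³=-29555/6016

  seg 0: a=0 b=-1049/282 c=0 d=43/141
  seg 1: a=-5 b=-17/282 c=86/47 d=-217/282
  seg 2: a=-4 b=182/141 c=-45/94 d=5/94
S(9/4) = -29555/6016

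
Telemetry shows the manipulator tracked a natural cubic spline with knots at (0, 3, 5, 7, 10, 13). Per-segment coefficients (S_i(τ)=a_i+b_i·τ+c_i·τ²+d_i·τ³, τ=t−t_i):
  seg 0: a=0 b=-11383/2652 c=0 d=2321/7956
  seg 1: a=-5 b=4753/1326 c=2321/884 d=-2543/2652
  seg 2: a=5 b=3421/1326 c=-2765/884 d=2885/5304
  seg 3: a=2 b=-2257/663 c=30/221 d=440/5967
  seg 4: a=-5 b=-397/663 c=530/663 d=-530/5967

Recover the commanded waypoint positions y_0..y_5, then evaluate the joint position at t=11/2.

y_0=0 y_1=-5 y_2=5 y_3=2 y_4=-5 y_5=-2
S(11/2) = 78867/14144

y_0 = S_0(0) = a_0 = 0
y_1 = S_1(0) = a_1 = -5
y_2 = S_2(0) = a_2 = 5
y_3 = S_3(0) = a_3 = 2
y_4 = S_4(0) = a_4 = -5
y_5 = S_4(3) = -2
t_q=11/2 is in segment 2 (τ=1/2); S_2(τ)=78867/14144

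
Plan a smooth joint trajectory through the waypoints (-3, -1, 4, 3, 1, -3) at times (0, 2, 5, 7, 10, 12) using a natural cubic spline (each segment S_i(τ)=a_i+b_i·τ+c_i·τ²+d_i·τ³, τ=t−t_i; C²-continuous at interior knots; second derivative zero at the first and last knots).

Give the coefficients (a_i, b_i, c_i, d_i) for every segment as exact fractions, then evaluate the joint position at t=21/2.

Δ: Δ0=1, Δ1=5/3, Δ2=-1/2, Δ3=-2/3, Δ4=-2
row 1: diag=10, rhs=4; c'=3/10, d'=2/5
row 2: denom=10−3·3/10=91/10; d'=(-13−3·2/5)/(91/10)=-142/91
row 3: denom=10−2·20/91=870/91; d'=(-1−2·-142/91)/(870/91)=193/870
row 4: denom=10−3·91/290=2627/290; d'=(-8−3·193/870)/(2627/290)=-2513/2627
back: M4=-2513/2627
back: M3=193/870−91/290·-2513/2627=4114/7881
back: M2=-142/91−20/91·4114/7881=-13202/7881
back: M1=2/5−3/10·-13202/7881=2371/2627
M: M0=0, M1=2371/2627, M2=-13202/7881, M3=4114/7881, M4=-2513/2627, M5=0
seg 0: a=-3, c=M0/2=0, d=(M1−M0)/(6·2)=2371/31524, b=Δ0−h0·(2M0+M1)/6=5510/7881
seg 1: a=-1, c=M1/2=2371/5254, d=(M2−M1)/(6·3)=-20315/141858, b=Δ1−h1·(2M1+M2)/6=12623/7881
seg 2: a=4, c=M2/2=-6601/7881, d=(M3−M2)/(6·2)=13/71, b=Δ2−h2·(2M2+M3)/6=6979/15762
seg 3: a=3, c=M3/2=2057/7881, d=(M4−M3)/(6·3)=-11653/141858, b=Δ3−h3·(2M3+M4)/6=-11197/15762
seg 4: a=1, c=M4/2=-2513/5254, d=(M5−M4)/(6·2)=2513/31524, b=Δ4−h4·(2M4+M5)/6=-10736/7881
t_q=21/2 → seg 4, τ=1/2; S=1+-10736/7881·τ+-2513/5254·τ²+2513/31524·τ³=17591/84064

  seg 0: a=-3 b=5510/7881 c=0 d=2371/31524
  seg 1: a=-1 b=12623/7881 c=2371/5254 d=-20315/141858
  seg 2: a=4 b=6979/15762 c=-6601/7881 d=13/71
  seg 3: a=3 b=-11197/15762 c=2057/7881 d=-11653/141858
  seg 4: a=1 b=-10736/7881 c=-2513/5254 d=2513/31524
S(21/2) = 17591/84064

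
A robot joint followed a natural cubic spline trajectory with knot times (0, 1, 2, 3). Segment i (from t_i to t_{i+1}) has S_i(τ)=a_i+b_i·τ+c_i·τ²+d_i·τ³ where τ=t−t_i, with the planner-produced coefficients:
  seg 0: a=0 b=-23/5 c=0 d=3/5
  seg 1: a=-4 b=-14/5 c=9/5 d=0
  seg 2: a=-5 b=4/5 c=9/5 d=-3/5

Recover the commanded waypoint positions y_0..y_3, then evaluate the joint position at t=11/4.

y_0=0 y_1=-4 y_2=-5 y_3=-3
S(11/4) = -233/64

y_0 = S_0(0) = a_0 = 0
y_1 = S_1(0) = a_1 = -4
y_2 = S_2(0) = a_2 = -5
y_3 = S_2(1) = -3
t_q=11/4 is in segment 2 (τ=3/4); S_2(τ)=-233/64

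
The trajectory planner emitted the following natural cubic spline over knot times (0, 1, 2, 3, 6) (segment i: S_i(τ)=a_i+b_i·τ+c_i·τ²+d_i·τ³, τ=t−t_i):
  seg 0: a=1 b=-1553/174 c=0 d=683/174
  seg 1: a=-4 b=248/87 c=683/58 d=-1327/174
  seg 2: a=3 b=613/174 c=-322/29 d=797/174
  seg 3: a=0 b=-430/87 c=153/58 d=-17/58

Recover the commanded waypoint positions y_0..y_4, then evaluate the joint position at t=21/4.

y_0=1 y_1=-4 y_2=3 y_3=0 y_4=1
S(21/4) = -4101/3712

y_0 = S_0(0) = a_0 = 1
y_1 = S_1(0) = a_1 = -4
y_2 = S_2(0) = a_2 = 3
y_3 = S_3(0) = a_3 = 0
y_4 = S_3(3) = 1
t_q=21/4 is in segment 3 (τ=9/4); S_3(τ)=-4101/3712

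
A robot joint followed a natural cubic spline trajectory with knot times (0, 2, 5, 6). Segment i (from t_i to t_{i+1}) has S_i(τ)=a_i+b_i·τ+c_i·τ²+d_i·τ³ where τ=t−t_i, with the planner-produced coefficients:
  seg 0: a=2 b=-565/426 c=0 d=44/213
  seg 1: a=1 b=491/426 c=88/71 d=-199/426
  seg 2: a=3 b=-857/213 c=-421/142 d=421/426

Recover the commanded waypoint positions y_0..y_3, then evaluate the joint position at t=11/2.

y_0 = S_0(0) = a_0 = 2
y_1 = S_1(0) = a_1 = 1
y_2 = S_2(0) = a_2 = 3
y_3 = S_2(1) = -3
t_q=11/2 is in segment 2 (τ=1/2); S_2(τ)=421/1136

y_0=2 y_1=1 y_2=3 y_3=-3
S(11/2) = 421/1136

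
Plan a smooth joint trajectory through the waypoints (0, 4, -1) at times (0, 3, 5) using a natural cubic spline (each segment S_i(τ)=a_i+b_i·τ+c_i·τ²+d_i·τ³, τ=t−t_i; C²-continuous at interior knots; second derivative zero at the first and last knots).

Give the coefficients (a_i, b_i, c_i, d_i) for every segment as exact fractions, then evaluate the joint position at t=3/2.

  seg 0: a=0 b=149/60 c=0 d=-23/180
  seg 1: a=4 b=-29/30 c=-23/20 d=23/120
S(3/2) = 527/160

Δ: Δ0=4/3, Δ1=-5/2
row 1: diag=10, rhs=-23; c'=1/5, d'=-23/10
back: M1=-23/10
M: M0=0, M1=-23/10, M2=0
seg 0: a=0, c=M0/2=0, d=(M1−M0)/(6·3)=-23/180, b=Δ0−h0·(2M0+M1)/6=149/60
seg 1: a=4, c=M1/2=-23/20, d=(M2−M1)/(6·2)=23/120, b=Δ1−h1·(2M1+M2)/6=-29/30
t_q=3/2 → seg 0, τ=3/2; S=0+149/60·τ+0·τ²+-23/180·τ³=527/160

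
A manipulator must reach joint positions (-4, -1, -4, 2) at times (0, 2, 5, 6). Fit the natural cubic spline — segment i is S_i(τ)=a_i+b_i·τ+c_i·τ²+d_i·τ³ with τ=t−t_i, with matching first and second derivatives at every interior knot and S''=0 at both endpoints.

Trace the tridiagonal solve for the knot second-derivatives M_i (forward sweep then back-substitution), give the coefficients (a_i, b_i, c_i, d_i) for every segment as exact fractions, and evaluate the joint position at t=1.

  seg 0: a=-4 b=377/142 c=0 d=-41/142
  seg 1: a=-1 b=-115/142 c=-123/71 d=79/142
  seg 2: a=-4 b=271/71 c=465/142 d=-155/142
S(1) = -116/71

Δ: Δ0=3/2, Δ1=-1, Δ2=6
row 1: diag=10, rhs=-15; c'=3/10, d'=-3/2
row 2: denom=8−3·3/10=71/10; d'=(42−3·-3/2)/(71/10)=465/71
back: M2=465/71
back: M1=-3/2−3/10·465/71=-246/71
M: M0=0, M1=-246/71, M2=465/71, M3=0
seg 0: a=-4, c=M0/2=0, d=(M1−M0)/(6·2)=-41/142, b=Δ0−h0·(2M0+M1)/6=377/142
seg 1: a=-1, c=M1/2=-123/71, d=(M2−M1)/(6·3)=79/142, b=Δ1−h1·(2M1+M2)/6=-115/142
seg 2: a=-4, c=M2/2=465/142, d=(M3−M2)/(6·1)=-155/142, b=Δ2−h2·(2M2+M3)/6=271/71
t_q=1 → seg 0, τ=1; S=-4+377/142·τ+0·τ²+-41/142·τ³=-116/71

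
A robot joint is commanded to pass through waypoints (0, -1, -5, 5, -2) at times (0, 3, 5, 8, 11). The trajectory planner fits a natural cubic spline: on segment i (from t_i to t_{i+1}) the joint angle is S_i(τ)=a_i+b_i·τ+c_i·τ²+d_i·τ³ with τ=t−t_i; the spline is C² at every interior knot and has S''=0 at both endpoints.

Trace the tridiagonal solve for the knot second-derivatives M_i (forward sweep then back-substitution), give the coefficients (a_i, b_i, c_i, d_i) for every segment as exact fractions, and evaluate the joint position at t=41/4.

Δ: Δ0=-1/3, Δ1=-2, Δ2=10/3, Δ3=-7/3
row 1: diag=10, rhs=-10; c'=1/5, d'=-1
row 2: denom=10−2·1/5=48/5; d'=(32−2·-1)/(48/5)=85/24
row 3: denom=12−3·5/16=177/16; d'=(-34−3·85/24)/(177/16)=-238/59
back: M3=-238/59
back: M2=85/24−5/16·-238/59=850/177
back: M1=-1−1/5·850/177=-347/177
M: M0=0, M1=-347/177, M2=850/177, M3=-238/59, M4=0
seg 0: a=0, c=M0/2=0, d=(M1−M0)/(6·3)=-347/3186, b=Δ0−h0·(2M0+M1)/6=229/354
seg 1: a=-1, c=M1/2=-347/354, d=(M2−M1)/(6·2)=133/236, b=Δ1−h1·(2M1+M2)/6=-406/177
seg 2: a=-5, c=M2/2=425/177, d=(M3−M2)/(6·3)=-782/1593, b=Δ2−h2·(2M2+M3)/6=97/177
seg 3: a=5, c=M3/2=-119/59, d=(M4−M3)/(6·3)=119/531, b=Δ3−h3·(2M3+M4)/6=301/177
t_q=41/4 → seg 3, τ=9/4; S=5+301/177·τ+-119/59·τ²+119/531·τ³=4411/3776

  seg 0: a=0 b=229/354 c=0 d=-347/3186
  seg 1: a=-1 b=-406/177 c=-347/354 d=133/236
  seg 2: a=-5 b=97/177 c=425/177 d=-782/1593
  seg 3: a=5 b=301/177 c=-119/59 d=119/531
S(41/4) = 4411/3776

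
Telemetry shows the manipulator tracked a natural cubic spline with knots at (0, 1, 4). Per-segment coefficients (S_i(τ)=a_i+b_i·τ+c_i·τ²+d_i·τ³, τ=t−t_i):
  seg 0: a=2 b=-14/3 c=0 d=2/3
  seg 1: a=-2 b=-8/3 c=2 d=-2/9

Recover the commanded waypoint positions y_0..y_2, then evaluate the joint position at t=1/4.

y_0=2 y_1=-2 y_2=2
S(1/4) = 27/32

y_0 = S_0(0) = a_0 = 2
y_1 = S_1(0) = a_1 = -2
y_2 = S_1(3) = 2
t_q=1/4 is in segment 0 (τ=1/4); S_0(τ)=27/32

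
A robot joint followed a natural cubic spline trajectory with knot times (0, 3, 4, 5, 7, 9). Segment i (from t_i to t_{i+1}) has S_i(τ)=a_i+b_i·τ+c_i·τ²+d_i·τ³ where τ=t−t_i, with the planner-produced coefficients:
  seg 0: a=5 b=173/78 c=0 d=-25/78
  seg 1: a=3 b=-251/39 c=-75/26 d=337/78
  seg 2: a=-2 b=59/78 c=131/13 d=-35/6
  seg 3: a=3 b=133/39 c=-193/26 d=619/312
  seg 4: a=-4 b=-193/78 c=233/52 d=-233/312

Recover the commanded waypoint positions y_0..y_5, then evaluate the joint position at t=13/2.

y_0 = S_0(0) = a_0 = 5
y_1 = S_1(0) = a_1 = 3
y_2 = S_2(0) = a_2 = -2
y_3 = S_3(0) = a_3 = 3
y_4 = S_4(0) = a_4 = -4
y_5 = S_4(2) = 3
t_q=13/2 is in segment 3 (τ=3/2); S_3(τ)=-121/64

y_0=5 y_1=3 y_2=-2 y_3=3 y_4=-4 y_5=3
S(13/2) = -121/64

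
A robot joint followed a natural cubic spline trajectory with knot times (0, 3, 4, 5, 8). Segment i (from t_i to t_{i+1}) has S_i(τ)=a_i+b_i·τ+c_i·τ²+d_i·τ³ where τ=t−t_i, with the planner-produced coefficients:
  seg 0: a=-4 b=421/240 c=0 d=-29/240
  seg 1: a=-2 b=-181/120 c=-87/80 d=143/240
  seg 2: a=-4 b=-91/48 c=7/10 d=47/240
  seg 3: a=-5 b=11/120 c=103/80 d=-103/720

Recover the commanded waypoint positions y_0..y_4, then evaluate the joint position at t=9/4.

y_0=-4 y_1=-2 y_2=-4 y_3=-5 y_4=3
S(9/4) = -7319/5120

y_0 = S_0(0) = a_0 = -4
y_1 = S_1(0) = a_1 = -2
y_2 = S_2(0) = a_2 = -4
y_3 = S_3(0) = a_3 = -5
y_4 = S_3(3) = 3
t_q=9/4 is in segment 0 (τ=9/4); S_0(τ)=-7319/5120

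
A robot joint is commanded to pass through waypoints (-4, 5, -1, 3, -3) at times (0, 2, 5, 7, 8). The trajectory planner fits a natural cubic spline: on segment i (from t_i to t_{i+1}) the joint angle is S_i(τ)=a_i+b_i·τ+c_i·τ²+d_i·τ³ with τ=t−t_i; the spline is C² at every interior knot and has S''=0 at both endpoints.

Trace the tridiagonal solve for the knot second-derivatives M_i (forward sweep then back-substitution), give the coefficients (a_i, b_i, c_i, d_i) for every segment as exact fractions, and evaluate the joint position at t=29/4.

  seg 0: a=-4 b=295/46 c=0 d=-11/23
  seg 1: a=5 b=31/46 c=-66/23 d=91/138
  seg 2: a=-1 b=29/23 c=141/46 d=-31/23
  seg 3: a=3 b=-61/23 c=-231/46 d=77/46
S(29/4) = 6033/2944

Δ: Δ0=9/2, Δ1=-2, Δ2=2, Δ3=-6
row 1: diag=10, rhs=-39; c'=3/10, d'=-39/10
row 2: denom=10−3·3/10=91/10; d'=(24−3·-39/10)/(91/10)=51/13
row 3: denom=6−2·20/91=506/91; d'=(-48−2·51/13)/(506/91)=-231/23
back: M3=-231/23
back: M2=51/13−20/91·-231/23=141/23
back: M1=-39/10−3/10·141/23=-132/23
M: M0=0, M1=-132/23, M2=141/23, M3=-231/23, M4=0
seg 0: a=-4, c=M0/2=0, d=(M1−M0)/(6·2)=-11/23, b=Δ0−h0·(2M0+M1)/6=295/46
seg 1: a=5, c=M1/2=-66/23, d=(M2−M1)/(6·3)=91/138, b=Δ1−h1·(2M1+M2)/6=31/46
seg 2: a=-1, c=M2/2=141/46, d=(M3−M2)/(6·2)=-31/23, b=Δ2−h2·(2M2+M3)/6=29/23
seg 3: a=3, c=M3/2=-231/46, d=(M4−M3)/(6·1)=77/46, b=Δ3−h3·(2M3+M4)/6=-61/23
t_q=29/4 → seg 3, τ=1/4; S=3+-61/23·τ+-231/46·τ²+77/46·τ³=6033/2944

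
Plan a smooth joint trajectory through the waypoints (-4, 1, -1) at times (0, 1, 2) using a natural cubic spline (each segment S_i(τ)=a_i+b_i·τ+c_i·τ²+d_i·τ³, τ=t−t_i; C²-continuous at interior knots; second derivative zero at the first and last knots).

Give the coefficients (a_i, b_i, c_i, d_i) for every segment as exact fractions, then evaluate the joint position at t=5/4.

  seg 0: a=-4 b=27/4 c=0 d=-7/4
  seg 1: a=1 b=3/2 c=-21/4 d=7/4
S(5/4) = 275/256

Δ: Δ0=5, Δ1=-2
row 1: diag=4, rhs=-42; c'=1/4, d'=-21/2
back: M1=-21/2
M: M0=0, M1=-21/2, M2=0
seg 0: a=-4, c=M0/2=0, d=(M1−M0)/(6·1)=-7/4, b=Δ0−h0·(2M0+M1)/6=27/4
seg 1: a=1, c=M1/2=-21/4, d=(M2−M1)/(6·1)=7/4, b=Δ1−h1·(2M1+M2)/6=3/2
t_q=5/4 → seg 1, τ=1/4; S=1+3/2·τ+-21/4·τ²+7/4·τ³=275/256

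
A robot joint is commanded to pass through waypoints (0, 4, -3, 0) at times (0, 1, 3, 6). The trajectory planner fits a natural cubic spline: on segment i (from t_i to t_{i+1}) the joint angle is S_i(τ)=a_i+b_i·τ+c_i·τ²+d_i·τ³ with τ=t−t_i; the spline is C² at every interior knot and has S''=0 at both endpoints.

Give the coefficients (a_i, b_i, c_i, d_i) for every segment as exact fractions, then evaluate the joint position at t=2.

Δ: Δ0=4, Δ1=-7/2, Δ2=1
row 1: diag=6, rhs=-45; c'=1/3, d'=-15/2
row 2: denom=10−2·1/3=28/3; d'=(27−2·-15/2)/(28/3)=9/2
back: M2=9/2
back: M1=-15/2−1/3·9/2=-9
M: M0=0, M1=-9, M2=9/2, M3=0
seg 0: a=0, c=M0/2=0, d=(M1−M0)/(6·1)=-3/2, b=Δ0−h0·(2M0+M1)/6=11/2
seg 1: a=4, c=M1/2=-9/2, d=(M2−M1)/(6·2)=9/8, b=Δ1−h1·(2M1+M2)/6=1
seg 2: a=-3, c=M2/2=9/4, d=(M3−M2)/(6·3)=-1/4, b=Δ2−h2·(2M2+M3)/6=-7/2
t_q=2 → seg 1, τ=1; S=4+1·τ+-9/2·τ²+9/8·τ³=13/8

  seg 0: a=0 b=11/2 c=0 d=-3/2
  seg 1: a=4 b=1 c=-9/2 d=9/8
  seg 2: a=-3 b=-7/2 c=9/4 d=-1/4
S(2) = 13/8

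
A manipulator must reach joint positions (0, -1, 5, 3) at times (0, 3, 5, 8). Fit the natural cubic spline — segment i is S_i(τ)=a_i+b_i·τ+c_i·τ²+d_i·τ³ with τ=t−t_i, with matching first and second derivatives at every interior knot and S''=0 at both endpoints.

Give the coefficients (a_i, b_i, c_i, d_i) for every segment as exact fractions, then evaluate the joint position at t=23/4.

  seg 0: a=0 b=-77/48 c=0 d=61/432
  seg 1: a=-1 b=53/24 c=61/48 d=-7/16
  seg 2: a=5 b=49/24 c=-65/48 d=65/432
S(23/4) = 5973/1024

Δ: Δ0=-1/3, Δ1=3, Δ2=-2/3
row 1: diag=10, rhs=20; c'=1/5, d'=2
row 2: denom=10−2·1/5=48/5; d'=(-22−2·2)/(48/5)=-65/24
back: M2=-65/24
back: M1=2−1/5·-65/24=61/24
M: M0=0, M1=61/24, M2=-65/24, M3=0
seg 0: a=0, c=M0/2=0, d=(M1−M0)/(6·3)=61/432, b=Δ0−h0·(2M0+M1)/6=-77/48
seg 1: a=-1, c=M1/2=61/48, d=(M2−M1)/(6·2)=-7/16, b=Δ1−h1·(2M1+M2)/6=53/24
seg 2: a=5, c=M2/2=-65/48, d=(M3−M2)/(6·3)=65/432, b=Δ2−h2·(2M2+M3)/6=49/24
t_q=23/4 → seg 2, τ=3/4; S=5+49/24·τ+-65/48·τ²+65/432·τ³=5973/1024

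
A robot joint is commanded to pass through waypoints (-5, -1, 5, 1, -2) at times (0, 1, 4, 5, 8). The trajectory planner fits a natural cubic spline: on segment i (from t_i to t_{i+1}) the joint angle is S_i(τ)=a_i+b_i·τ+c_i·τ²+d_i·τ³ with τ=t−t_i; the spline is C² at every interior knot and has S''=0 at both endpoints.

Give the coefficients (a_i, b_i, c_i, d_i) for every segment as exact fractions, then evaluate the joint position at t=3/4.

Δ: Δ0=4, Δ1=2, Δ2=-4, Δ3=-1
row 1: diag=8, rhs=-12; c'=3/8, d'=-3/2
row 2: denom=8−3·3/8=55/8; d'=(-36−3·-3/2)/(55/8)=-252/55
row 3: denom=8−1·8/55=432/55; d'=(18−1·-252/55)/(432/55)=23/8
back: M3=23/8
back: M2=-252/55−8/55·23/8=-5
back: M1=-3/2−3/8·-5=3/8
M: M0=0, M1=3/8, M2=-5, M3=23/8, M4=0
seg 0: a=-5, c=M0/2=0, d=(M1−M0)/(6·1)=1/16, b=Δ0−h0·(2M0+M1)/6=63/16
seg 1: a=-1, c=M1/2=3/16, d=(M2−M1)/(6·3)=-43/144, b=Δ1−h1·(2M1+M2)/6=33/8
seg 2: a=5, c=M2/2=-5/2, d=(M3−M2)/(6·1)=21/16, b=Δ2−h2·(2M2+M3)/6=-45/16
seg 3: a=1, c=M3/2=23/16, d=(M4−M3)/(6·3)=-23/144, b=Δ3−h3·(2M3+M4)/6=-31/8
t_q=3/4 → seg 0, τ=3/4; S=-5+63/16·τ+0·τ²+1/16·τ³=-2069/1024

  seg 0: a=-5 b=63/16 c=0 d=1/16
  seg 1: a=-1 b=33/8 c=3/16 d=-43/144
  seg 2: a=5 b=-45/16 c=-5/2 d=21/16
  seg 3: a=1 b=-31/8 c=23/16 d=-23/144
S(3/4) = -2069/1024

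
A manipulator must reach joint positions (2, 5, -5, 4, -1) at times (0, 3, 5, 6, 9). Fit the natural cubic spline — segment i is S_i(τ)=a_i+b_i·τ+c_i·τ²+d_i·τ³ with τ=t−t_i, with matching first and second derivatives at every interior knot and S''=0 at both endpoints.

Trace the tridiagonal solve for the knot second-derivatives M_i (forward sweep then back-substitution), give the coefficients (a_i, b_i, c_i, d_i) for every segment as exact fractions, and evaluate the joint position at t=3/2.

  seg 0: a=2 b=1010/219 c=0 d=-791/1971
  seg 1: a=5 b=-1363/219 c=-791/219 d=925/438
  seg 2: a=-5 b=341/73 c=1984/219 d=-1036/219
  seg 3: a=4 b=1883/219 c=-1124/219 d=1124/1971
S(3/2) = 4417/584

Δ: Δ0=1, Δ1=-5, Δ2=9, Δ3=-5/3
row 1: diag=10, rhs=-36; c'=1/5, d'=-18/5
row 2: denom=6−2·1/5=28/5; d'=(84−2·-18/5)/(28/5)=114/7
row 3: denom=8−1·5/28=219/28; d'=(-64−1·114/7)/(219/28)=-2248/219
back: M3=-2248/219
back: M2=114/7−5/28·-2248/219=3968/219
back: M1=-18/5−1/5·3968/219=-1582/219
M: M0=0, M1=-1582/219, M2=3968/219, M3=-2248/219, M4=0
seg 0: a=2, c=M0/2=0, d=(M1−M0)/(6·3)=-791/1971, b=Δ0−h0·(2M0+M1)/6=1010/219
seg 1: a=5, c=M1/2=-791/219, d=(M2−M1)/(6·2)=925/438, b=Δ1−h1·(2M1+M2)/6=-1363/219
seg 2: a=-5, c=M2/2=1984/219, d=(M3−M2)/(6·1)=-1036/219, b=Δ2−h2·(2M2+M3)/6=341/73
seg 3: a=4, c=M3/2=-1124/219, d=(M4−M3)/(6·3)=1124/1971, b=Δ3−h3·(2M3+M4)/6=1883/219
t_q=3/2 → seg 0, τ=3/2; S=2+1010/219·τ+0·τ²+-791/1971·τ³=4417/584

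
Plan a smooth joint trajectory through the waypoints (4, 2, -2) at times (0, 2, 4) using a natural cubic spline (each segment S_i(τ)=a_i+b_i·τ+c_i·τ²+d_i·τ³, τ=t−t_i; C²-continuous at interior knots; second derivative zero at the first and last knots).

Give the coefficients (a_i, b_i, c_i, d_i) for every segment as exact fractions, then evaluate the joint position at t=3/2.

Δ: Δ0=-1, Δ1=-2
row 1: diag=8, rhs=-6; c'=1/4, d'=-3/4
back: M1=-3/4
M: M0=0, M1=-3/4, M2=0
seg 0: a=4, c=M0/2=0, d=(M1−M0)/(6·2)=-1/16, b=Δ0−h0·(2M0+M1)/6=-3/4
seg 1: a=2, c=M1/2=-3/8, d=(M2−M1)/(6·2)=1/16, b=Δ1−h1·(2M1+M2)/6=-3/2
t_q=3/2 → seg 0, τ=3/2; S=4+-3/4·τ+0·τ²+-1/16·τ³=341/128

  seg 0: a=4 b=-3/4 c=0 d=-1/16
  seg 1: a=2 b=-3/2 c=-3/8 d=1/16
S(3/2) = 341/128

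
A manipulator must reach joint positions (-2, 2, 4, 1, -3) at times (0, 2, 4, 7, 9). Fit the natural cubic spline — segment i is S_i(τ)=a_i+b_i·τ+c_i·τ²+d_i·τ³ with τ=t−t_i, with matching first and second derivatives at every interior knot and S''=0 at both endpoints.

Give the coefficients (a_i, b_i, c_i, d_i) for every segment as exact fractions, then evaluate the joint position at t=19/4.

  seg 0: a=-2 b=745/344 c=0 d=-57/1376
  seg 1: a=2 b=287/172 c=-171/688 d=-59/1376
  seg 2: a=4 b=55/344 c=-87/172 d=41/1032
  seg 3: a=1 b=-155/86 c=-51/344 d=17/688
S(19/4) = 84809/22016

Δ: Δ0=2, Δ1=1, Δ2=-1, Δ3=-2
row 1: diag=8, rhs=-6; c'=1/4, d'=-3/4
row 2: denom=10−2·1/4=19/2; d'=(-12−2·-3/4)/(19/2)=-21/19
row 3: denom=10−3·6/19=172/19; d'=(-6−3·-21/19)/(172/19)=-51/172
back: M3=-51/172
back: M2=-21/19−6/19·-51/172=-87/86
back: M1=-3/4−1/4·-87/86=-171/344
M: M0=0, M1=-171/344, M2=-87/86, M3=-51/172, M4=0
seg 0: a=-2, c=M0/2=0, d=(M1−M0)/(6·2)=-57/1376, b=Δ0−h0·(2M0+M1)/6=745/344
seg 1: a=2, c=M1/2=-171/688, d=(M2−M1)/(6·2)=-59/1376, b=Δ1−h1·(2M1+M2)/6=287/172
seg 2: a=4, c=M2/2=-87/172, d=(M3−M2)/(6·3)=41/1032, b=Δ2−h2·(2M2+M3)/6=55/344
seg 3: a=1, c=M3/2=-51/344, d=(M4−M3)/(6·2)=17/688, b=Δ3−h3·(2M3+M4)/6=-155/86
t_q=19/4 → seg 2, τ=3/4; S=4+55/344·τ+-87/172·τ²+41/1032·τ³=84809/22016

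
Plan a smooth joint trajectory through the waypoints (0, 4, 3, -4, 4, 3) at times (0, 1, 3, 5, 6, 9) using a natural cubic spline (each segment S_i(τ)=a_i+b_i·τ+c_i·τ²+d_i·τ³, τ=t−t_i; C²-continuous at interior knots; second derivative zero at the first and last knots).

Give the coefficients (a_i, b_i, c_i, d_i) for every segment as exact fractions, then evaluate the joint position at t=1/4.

Δ: Δ0=4, Δ1=-1/2, Δ2=-7/2, Δ3=8, Δ4=-1/3
row 1: diag=6, rhs=-27; c'=1/3, d'=-9/2
row 2: denom=8−2·1/3=22/3; d'=(-18−2·-9/2)/(22/3)=-27/22
row 3: denom=6−2·3/11=60/11; d'=(69−2·-27/22)/(60/11)=131/10
row 4: denom=8−1·11/60=469/60; d'=(-50−1·131/10)/(469/60)=-3786/469
back: M4=-3786/469
back: M3=131/10−11/60·-3786/469=6838/469
back: M2=-27/22−3/11·6838/469=-4881/938
back: M1=-9/2−1/3·-4881/938=-1297/469
M: M0=0, M1=-1297/469, M2=-4881/938, M3=6838/469, M4=-3786/469, M5=0
seg 0: a=0, c=M0/2=0, d=(M1−M0)/(6·1)=-1297/2814, b=Δ0−h0·(2M0+M1)/6=12553/2814
seg 1: a=4, c=M1/2=-1297/938, d=(M2−M1)/(6·2)=-2287/11256, b=Δ1−h1·(2M1+M2)/6=4331/1407
seg 2: a=3, c=M2/2=-4881/1876, d=(M3−M2)/(6·2)=2651/1608, b=Δ2−h2·(2M2+M3)/6=-13763/2814
seg 3: a=-4, c=M3/2=3419/469, d=(M4−M3)/(6·1)=-5312/1407, b=Δ3−h3·(2M3+M4)/6=6311/1407
seg 4: a=4, c=M4/2=-1893/469, d=(M5−M4)/(6·3)=631/1407, b=Δ4−h4·(2M4+M5)/6=10889/1407
t_q=1/4 → seg 0, τ=1/4; S=0+12553/2814·τ+0·τ²+-1297/2814·τ³=66517/60032

  seg 0: a=0 b=12553/2814 c=0 d=-1297/2814
  seg 1: a=4 b=4331/1407 c=-1297/938 d=-2287/11256
  seg 2: a=3 b=-13763/2814 c=-4881/1876 d=2651/1608
  seg 3: a=-4 b=6311/1407 c=3419/469 d=-5312/1407
  seg 4: a=4 b=10889/1407 c=-1893/469 d=631/1407
S(1/4) = 66517/60032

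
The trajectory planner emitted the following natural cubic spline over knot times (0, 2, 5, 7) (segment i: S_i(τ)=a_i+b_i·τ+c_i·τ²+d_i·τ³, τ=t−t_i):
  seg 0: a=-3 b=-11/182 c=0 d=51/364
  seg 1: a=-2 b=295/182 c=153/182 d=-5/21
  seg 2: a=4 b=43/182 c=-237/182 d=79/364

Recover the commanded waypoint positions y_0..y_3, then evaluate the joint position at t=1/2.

y_0=-3 y_1=-2 y_2=4 y_3=1
S(1/2) = -8773/2912

y_0 = S_0(0) = a_0 = -3
y_1 = S_1(0) = a_1 = -2
y_2 = S_2(0) = a_2 = 4
y_3 = S_2(2) = 1
t_q=1/2 is in segment 0 (τ=1/2); S_0(τ)=-8773/2912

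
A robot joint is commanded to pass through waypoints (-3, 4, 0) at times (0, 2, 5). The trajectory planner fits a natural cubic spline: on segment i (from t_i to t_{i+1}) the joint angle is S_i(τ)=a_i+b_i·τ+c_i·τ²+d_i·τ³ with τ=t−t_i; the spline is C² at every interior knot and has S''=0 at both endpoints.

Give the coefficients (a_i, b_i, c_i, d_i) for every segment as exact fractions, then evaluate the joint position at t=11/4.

Δ: Δ0=7/2, Δ1=-4/3
row 1: diag=10, rhs=-29; c'=3/10, d'=-29/10
back: M1=-29/10
M: M0=0, M1=-29/10, M2=0
seg 0: a=-3, c=M0/2=0, d=(M1−M0)/(6·2)=-29/120, b=Δ0−h0·(2M0+M1)/6=67/15
seg 1: a=4, c=M1/2=-29/20, d=(M2−M1)/(6·3)=29/180, b=Δ1−h1·(2M1+M2)/6=47/30
t_q=11/4 → seg 1, τ=3/4; S=4+47/30·τ+-29/20·τ²+29/180·τ³=5667/1280

  seg 0: a=-3 b=67/15 c=0 d=-29/120
  seg 1: a=4 b=47/30 c=-29/20 d=29/180
S(11/4) = 5667/1280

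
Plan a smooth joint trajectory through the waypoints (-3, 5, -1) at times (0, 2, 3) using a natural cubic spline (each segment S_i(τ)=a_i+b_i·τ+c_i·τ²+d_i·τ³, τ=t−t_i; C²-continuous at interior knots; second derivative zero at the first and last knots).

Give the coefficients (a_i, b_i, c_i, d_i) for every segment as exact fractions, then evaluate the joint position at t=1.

  seg 0: a=-3 b=22/3 c=0 d=-5/6
  seg 1: a=5 b=-8/3 c=-5 d=5/3
S(1) = 7/2

Δ: Δ0=4, Δ1=-6
row 1: diag=6, rhs=-60; c'=1/6, d'=-10
back: M1=-10
M: M0=0, M1=-10, M2=0
seg 0: a=-3, c=M0/2=0, d=(M1−M0)/(6·2)=-5/6, b=Δ0−h0·(2M0+M1)/6=22/3
seg 1: a=5, c=M1/2=-5, d=(M2−M1)/(6·1)=5/3, b=Δ1−h1·(2M1+M2)/6=-8/3
t_q=1 → seg 0, τ=1; S=-3+22/3·τ+0·τ²+-5/6·τ³=7/2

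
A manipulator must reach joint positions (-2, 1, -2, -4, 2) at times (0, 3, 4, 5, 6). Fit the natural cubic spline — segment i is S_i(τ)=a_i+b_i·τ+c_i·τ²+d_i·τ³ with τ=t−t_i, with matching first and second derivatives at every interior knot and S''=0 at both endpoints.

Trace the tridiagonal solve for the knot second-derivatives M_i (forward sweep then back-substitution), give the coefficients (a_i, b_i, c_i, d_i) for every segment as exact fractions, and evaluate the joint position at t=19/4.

  seg 0: a=-2 b=71/29 c=0 d=-14/87
  seg 1: a=1 b=-55/29 c=-42/29 d=10/29
  seg 2: a=-2 b=-109/29 c=-12/29 d=63/29
  seg 3: a=-4 b=56/29 c=177/29 d=-59/29
S(19/4) = -7675/1856

Δ: Δ0=1, Δ1=-3, Δ2=-2, Δ3=6
row 1: diag=8, rhs=-24; c'=1/8, d'=-3
row 2: denom=4−1·1/8=31/8; d'=(6−1·-3)/(31/8)=72/31
row 3: denom=4−1·8/31=116/31; d'=(48−1·72/31)/(116/31)=354/29
back: M3=354/29
back: M2=72/31−8/31·354/29=-24/29
back: M1=-3−1/8·-24/29=-84/29
M: M0=0, M1=-84/29, M2=-24/29, M3=354/29, M4=0
seg 0: a=-2, c=M0/2=0, d=(M1−M0)/(6·3)=-14/87, b=Δ0−h0·(2M0+M1)/6=71/29
seg 1: a=1, c=M1/2=-42/29, d=(M2−M1)/(6·1)=10/29, b=Δ1−h1·(2M1+M2)/6=-55/29
seg 2: a=-2, c=M2/2=-12/29, d=(M3−M2)/(6·1)=63/29, b=Δ2−h2·(2M2+M3)/6=-109/29
seg 3: a=-4, c=M3/2=177/29, d=(M4−M3)/(6·1)=-59/29, b=Δ3−h3·(2M3+M4)/6=56/29
t_q=19/4 → seg 2, τ=3/4; S=-2+-109/29·τ+-12/29·τ²+63/29·τ³=-7675/1856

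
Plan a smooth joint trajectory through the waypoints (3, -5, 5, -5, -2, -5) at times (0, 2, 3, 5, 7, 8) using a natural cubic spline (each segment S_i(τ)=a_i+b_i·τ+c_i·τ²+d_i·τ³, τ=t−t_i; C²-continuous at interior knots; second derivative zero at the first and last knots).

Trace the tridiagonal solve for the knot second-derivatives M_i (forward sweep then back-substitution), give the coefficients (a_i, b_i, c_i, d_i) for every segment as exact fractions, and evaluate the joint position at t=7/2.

  seg 0: a=3 b=-3454/349 c=0 d=1029/698
  seg 1: a=-5 b=2720/349 c=3087/349 d=-2317/349
  seg 2: a=5 b=1943/349 c=-3864/349 d=1010/349
  seg 3: a=-5 b=-1393/349 c=2196/349 d=-4951/2792
  seg 4: a=-2 b=-71/698 c=-6069/1396 d=2023/1396
S(7/2) = 7507/1396

Δ: Δ0=-4, Δ1=10, Δ2=-5, Δ3=3/2, Δ4=-3
row 1: diag=6, rhs=84; c'=1/6, d'=14
row 2: denom=6−1·1/6=35/6; d'=(-90−1·14)/(35/6)=-624/35
row 3: denom=8−2·12/35=256/35; d'=(39−2·-624/35)/(256/35)=2613/256
row 4: denom=6−2·35/128=349/64; d'=(-27−2·2613/256)/(349/64)=-6069/698
back: M4=-6069/698
back: M3=2613/256−35/128·-6069/698=4392/349
back: M2=-624/35−12/35·4392/349=-7728/349
back: M1=14−1/6·-7728/349=6174/349
M: M0=0, M1=6174/349, M2=-7728/349, M3=4392/349, M4=-6069/698, M5=0
seg 0: a=3, c=M0/2=0, d=(M1−M0)/(6·2)=1029/698, b=Δ0−h0·(2M0+M1)/6=-3454/349
seg 1: a=-5, c=M1/2=3087/349, d=(M2−M1)/(6·1)=-2317/349, b=Δ1−h1·(2M1+M2)/6=2720/349
seg 2: a=5, c=M2/2=-3864/349, d=(M3−M2)/(6·2)=1010/349, b=Δ2−h2·(2M2+M3)/6=1943/349
seg 3: a=-5, c=M3/2=2196/349, d=(M4−M3)/(6·2)=-4951/2792, b=Δ3−h3·(2M3+M4)/6=-1393/349
seg 4: a=-2, c=M4/2=-6069/1396, d=(M5−M4)/(6·1)=2023/1396, b=Δ4−h4·(2M4+M5)/6=-71/698
t_q=7/2 → seg 2, τ=1/2; S=5+1943/349·τ+-3864/349·τ²+1010/349·τ³=7507/1396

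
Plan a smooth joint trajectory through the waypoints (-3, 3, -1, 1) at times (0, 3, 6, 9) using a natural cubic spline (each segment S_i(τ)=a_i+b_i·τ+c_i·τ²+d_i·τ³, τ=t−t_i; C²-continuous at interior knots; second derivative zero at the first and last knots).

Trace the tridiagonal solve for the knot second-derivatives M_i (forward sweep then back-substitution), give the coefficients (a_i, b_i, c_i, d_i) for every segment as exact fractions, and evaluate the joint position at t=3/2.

  seg 0: a=-3 b=136/45 c=0 d=-46/405
  seg 1: a=3 b=-2/45 c=-46/45 d=16/81
  seg 2: a=-1 b=-38/45 c=34/45 d=-34/405
S(3/2) = 23/20

Δ: Δ0=2, Δ1=-4/3, Δ2=2/3
row 1: diag=12, rhs=-20; c'=1/4, d'=-5/3
row 2: denom=12−3·1/4=45/4; d'=(12−3·-5/3)/(45/4)=68/45
back: M2=68/45
back: M1=-5/3−1/4·68/45=-92/45
M: M0=0, M1=-92/45, M2=68/45, M3=0
seg 0: a=-3, c=M0/2=0, d=(M1−M0)/(6·3)=-46/405, b=Δ0−h0·(2M0+M1)/6=136/45
seg 1: a=3, c=M1/2=-46/45, d=(M2−M1)/(6·3)=16/81, b=Δ1−h1·(2M1+M2)/6=-2/45
seg 2: a=-1, c=M2/2=34/45, d=(M3−M2)/(6·3)=-34/405, b=Δ2−h2·(2M2+M3)/6=-38/45
t_q=3/2 → seg 0, τ=3/2; S=-3+136/45·τ+0·τ²+-46/405·τ³=23/20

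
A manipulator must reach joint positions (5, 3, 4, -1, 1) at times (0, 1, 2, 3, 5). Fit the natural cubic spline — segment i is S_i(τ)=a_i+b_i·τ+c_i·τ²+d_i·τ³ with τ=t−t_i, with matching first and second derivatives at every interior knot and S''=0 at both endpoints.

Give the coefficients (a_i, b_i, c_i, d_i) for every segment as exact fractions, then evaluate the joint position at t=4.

Δ: Δ0=-2, Δ1=1, Δ2=-5, Δ3=1
row 1: diag=4, rhs=18; c'=1/4, d'=9/2
row 2: denom=4−1·1/4=15/4; d'=(-36−1·9/2)/(15/4)=-54/5
row 3: denom=6−1·4/15=86/15; d'=(36−1·-54/5)/(86/15)=351/43
back: M3=351/43
back: M2=-54/5−4/15·351/43=-558/43
back: M1=9/2−1/4·-558/43=333/43
M: M0=0, M1=333/43, M2=-558/43, M3=351/43, M4=0
seg 0: a=5, c=M0/2=0, d=(M1−M0)/(6·1)=111/86, b=Δ0−h0·(2M0+M1)/6=-283/86
seg 1: a=3, c=M1/2=333/86, d=(M2−M1)/(6·1)=-297/86, b=Δ1−h1·(2M1+M2)/6=25/43
seg 2: a=4, c=M2/2=-279/43, d=(M3−M2)/(6·1)=303/86, b=Δ2−h2·(2M2+M3)/6=-175/86
seg 3: a=-1, c=M3/2=351/86, d=(M4−M3)/(6·2)=-117/172, b=Δ3−h3·(2M3+M4)/6=-191/43
t_q=4 → seg 3, τ=1; S=-1+-191/43·τ+351/86·τ²+-117/172·τ³=-351/172

  seg 0: a=5 b=-283/86 c=0 d=111/86
  seg 1: a=3 b=25/43 c=333/86 d=-297/86
  seg 2: a=4 b=-175/86 c=-279/43 d=303/86
  seg 3: a=-1 b=-191/43 c=351/86 d=-117/172
S(4) = -351/172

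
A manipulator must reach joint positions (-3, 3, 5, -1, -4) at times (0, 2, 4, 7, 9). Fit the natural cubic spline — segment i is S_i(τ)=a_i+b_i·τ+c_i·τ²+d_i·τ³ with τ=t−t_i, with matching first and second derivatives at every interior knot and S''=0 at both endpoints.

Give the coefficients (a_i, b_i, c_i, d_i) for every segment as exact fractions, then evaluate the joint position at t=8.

Δ: Δ0=3, Δ1=1, Δ2=-2, Δ3=-3/2
row 1: diag=8, rhs=-12; c'=1/4, d'=-3/2
row 2: denom=10−2·1/4=19/2; d'=(-18−2·-3/2)/(19/2)=-30/19
row 3: denom=10−3·6/19=172/19; d'=(3−3·-30/19)/(172/19)=147/172
back: M3=147/172
back: M2=-30/19−6/19·147/172=-159/86
back: M1=-3/2−1/4·-159/86=-357/344
M: M0=0, M1=-357/344, M2=-159/86, M3=147/172, M4=0
seg 0: a=-3, c=M0/2=0, d=(M1−M0)/(6·2)=-119/1376, b=Δ0−h0·(2M0+M1)/6=1151/344
seg 1: a=3, c=M1/2=-357/688, d=(M2−M1)/(6·2)=-93/1376, b=Δ1−h1·(2M1+M2)/6=397/172
seg 2: a=5, c=M2/2=-159/172, d=(M3−M2)/(6·3)=155/1032, b=Δ2−h2·(2M2+M3)/6=-199/344
seg 3: a=-1, c=M3/2=147/344, d=(M4−M3)/(6·2)=-49/688, b=Δ3−h3·(2M3+M4)/6=-89/43
t_q=8 → seg 3, τ=1; S=-1+-89/43·τ+147/344·τ²+-49/688·τ³=-1867/688

  seg 0: a=-3 b=1151/344 c=0 d=-119/1376
  seg 1: a=3 b=397/172 c=-357/688 d=-93/1376
  seg 2: a=5 b=-199/344 c=-159/172 d=155/1032
  seg 3: a=-1 b=-89/43 c=147/344 d=-49/688
S(8) = -1867/688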